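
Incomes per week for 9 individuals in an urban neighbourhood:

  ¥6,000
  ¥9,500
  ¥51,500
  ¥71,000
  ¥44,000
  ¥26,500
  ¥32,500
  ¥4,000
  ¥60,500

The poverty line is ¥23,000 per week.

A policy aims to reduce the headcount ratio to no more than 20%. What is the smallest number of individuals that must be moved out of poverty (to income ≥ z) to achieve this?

2

3 of the 9 individuals are poor, so H = 3/9 = 0.333.
A headcount ratio of at most 20% allows at most ⌊0.20 × 9⌋ = 1 poor individuals.
So at least 3 − 1 = 2 must be lifted.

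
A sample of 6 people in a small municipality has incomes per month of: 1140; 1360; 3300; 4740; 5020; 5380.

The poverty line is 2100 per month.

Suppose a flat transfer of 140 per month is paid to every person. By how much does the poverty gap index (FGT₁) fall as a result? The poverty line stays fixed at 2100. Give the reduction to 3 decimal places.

0.022

Before: below the line — 1140, 1360; poverty gap index (FGT₁) = 0.13492.
After the 140 transfer: below the line — 1280, 1500; poverty gap index (FGT₁) = 0.11270.
Reduction = 0.13492 − 0.11270 = 0.022.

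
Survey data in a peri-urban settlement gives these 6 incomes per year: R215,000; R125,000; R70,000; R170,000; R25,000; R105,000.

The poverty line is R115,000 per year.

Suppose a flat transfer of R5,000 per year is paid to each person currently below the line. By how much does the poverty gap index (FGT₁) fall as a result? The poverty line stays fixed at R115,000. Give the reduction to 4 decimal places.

Before: below the line — R25,000, R70,000, R105,000; poverty gap index (FGT₁) = 0.210145.
After the R5,000 transfer: below the line — R30,000, R75,000, R110,000; poverty gap index (FGT₁) = 0.188406.
Reduction = 0.210145 − 0.188406 = 0.0217.

0.0217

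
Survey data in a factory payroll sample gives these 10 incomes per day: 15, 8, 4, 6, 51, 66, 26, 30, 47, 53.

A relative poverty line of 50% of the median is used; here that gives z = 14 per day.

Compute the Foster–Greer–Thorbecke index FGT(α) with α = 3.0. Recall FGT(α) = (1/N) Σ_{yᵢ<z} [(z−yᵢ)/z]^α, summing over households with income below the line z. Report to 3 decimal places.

0.063

Below z: 4, 6, 8 (q = 3 of N = 10).
Normalized shortfalls: (14−4)/14 = 0.7143; (14−6)/14 = 0.5714; (14−8)/14 = 0.4286.
Raised to α = 3.0: 0.36443; 0.18659; 0.07872.
Sum = 0.629738; FGT(3.0) = 0.629738 / 10 = 0.063.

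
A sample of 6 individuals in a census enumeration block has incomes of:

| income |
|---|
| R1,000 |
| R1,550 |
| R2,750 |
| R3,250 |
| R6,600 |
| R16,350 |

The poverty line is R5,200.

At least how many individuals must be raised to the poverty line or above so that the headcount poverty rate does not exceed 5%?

4

Currently q = 4 of N = 6 are below the line (H = 0.667).
A headcount ratio of at most 5% allows at most ⌊0.05 × 6⌋ = 0 poor individuals.
So at least 4 − 0 = 4 must be lifted.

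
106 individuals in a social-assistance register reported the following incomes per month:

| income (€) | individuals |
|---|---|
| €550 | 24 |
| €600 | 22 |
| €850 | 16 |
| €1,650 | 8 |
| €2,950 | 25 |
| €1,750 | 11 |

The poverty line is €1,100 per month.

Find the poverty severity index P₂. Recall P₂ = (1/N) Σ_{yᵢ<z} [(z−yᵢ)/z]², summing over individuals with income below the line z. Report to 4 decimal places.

Poor units: 24×€550, 22×€600, 16×€850 (q = 62 of N = 106).
Normalized shortfalls: (1100−550)/1100 = 0.5000 (×24); (1100−600)/1100 = 0.4545 (×22); (1100−850)/1100 = 0.2273 (×16).
Squared: 0.2500 (×24); 0.2066 (×22); 0.0517 (×16).
Sum = 11.371901; P₂ = 11.371901 / 106 = 0.1073.

0.1073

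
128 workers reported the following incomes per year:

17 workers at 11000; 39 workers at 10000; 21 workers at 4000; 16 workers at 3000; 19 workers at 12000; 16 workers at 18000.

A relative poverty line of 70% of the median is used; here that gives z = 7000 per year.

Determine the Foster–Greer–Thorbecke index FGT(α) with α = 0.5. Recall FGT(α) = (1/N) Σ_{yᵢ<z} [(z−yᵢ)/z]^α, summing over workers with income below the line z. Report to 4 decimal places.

Below the line: 16×3000, 21×4000 (q = 37 of N = 128).
Relative gaps: (7000−3000)/7000 = 0.5714 (×16); (7000−4000)/7000 = 0.4286 (×21).
Raised to α = 0.5: 0.75593 (×16); 0.65465 (×21).
Sum = 25.842590; FGT(0.5) = 25.842590 / 128 = 0.2019.

0.2019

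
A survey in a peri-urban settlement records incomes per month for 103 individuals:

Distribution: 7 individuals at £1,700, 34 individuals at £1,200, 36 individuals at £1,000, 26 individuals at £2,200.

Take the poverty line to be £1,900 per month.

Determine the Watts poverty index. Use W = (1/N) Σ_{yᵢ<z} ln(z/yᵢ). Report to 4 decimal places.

0.3836

Poor units: 36×£1,000, 34×£1,200, 7×£1,700 (q = 77 of N = 103).
ln(z/y) terms: ln(1900/1000) = 0.6419 (×36); ln(1900/1200) = 0.4595 (×34); ln(1900/1700) = 0.1112 (×7).
W = 39.509419 / 103 = 0.3836.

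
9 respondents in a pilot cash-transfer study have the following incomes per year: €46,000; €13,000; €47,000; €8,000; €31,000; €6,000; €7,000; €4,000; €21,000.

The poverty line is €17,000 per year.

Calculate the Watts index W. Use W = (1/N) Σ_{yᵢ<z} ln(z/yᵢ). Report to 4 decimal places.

Below z: €4,000, €6,000, €7,000, €8,000, €13,000 (q = 5 of N = 9).
ln(z/y) terms: ln(17000/4000) = 1.4469; ln(17000/6000) = 1.0415; ln(17000/7000) = 0.8873; ln(17000/8000) = 0.7538; ln(17000/13000) = 0.2683.
W = 4.397712 / 9 = 0.4886.

0.4886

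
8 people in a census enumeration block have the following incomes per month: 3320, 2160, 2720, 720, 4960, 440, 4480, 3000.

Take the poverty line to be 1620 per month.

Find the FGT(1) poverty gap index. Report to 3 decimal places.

0.160

Below the line: 440, 720 (q = 2 of N = 8).
Shortfall ratios: (1620−440)/1620 = 0.7284; (1620−720)/1620 = 0.5556.
Sum of shortfalls = 1.283951; P₁ averages over all N: 1.283951 / 8 = 0.160.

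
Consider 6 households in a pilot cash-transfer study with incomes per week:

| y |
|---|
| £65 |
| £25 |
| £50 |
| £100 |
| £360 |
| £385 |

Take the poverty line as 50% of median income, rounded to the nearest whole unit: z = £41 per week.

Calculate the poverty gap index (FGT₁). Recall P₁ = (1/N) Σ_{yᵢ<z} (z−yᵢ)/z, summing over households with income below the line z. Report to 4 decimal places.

0.0650

Below the line: £25 (q = 1 of N = 6).
Relative gaps: (41−25)/41 = 0.3902.
Σ = 0.390244. Dividing by the full population N = 6 gives P₁ = 0.0650.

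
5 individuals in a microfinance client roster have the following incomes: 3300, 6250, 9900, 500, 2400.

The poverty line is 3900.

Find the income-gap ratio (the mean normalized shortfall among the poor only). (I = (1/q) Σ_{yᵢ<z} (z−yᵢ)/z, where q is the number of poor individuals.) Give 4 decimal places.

Below z: 500, 2400, 3300 (q = 3 of N = 5).
Relative gaps: 0.8718, 0.3846, 0.1538; sum = 1.410256.
The income-gap ratio divides by q (the poor only): 1.410256 / 3 = 0.4701.

0.4701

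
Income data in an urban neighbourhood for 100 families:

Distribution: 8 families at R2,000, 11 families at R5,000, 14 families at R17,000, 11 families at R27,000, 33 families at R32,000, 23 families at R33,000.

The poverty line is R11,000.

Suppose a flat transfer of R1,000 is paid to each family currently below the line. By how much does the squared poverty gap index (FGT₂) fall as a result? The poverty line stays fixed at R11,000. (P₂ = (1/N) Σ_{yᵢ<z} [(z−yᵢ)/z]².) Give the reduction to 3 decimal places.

0.021

Before: below the line — 8×R2,000, 11×R5,000; squared poverty gap index (FGT₂) = 0.08628.
After the R1,000 transfer: below the line — 8×R3,000, 11×R6,000; squared poverty gap index (FGT₂) = 0.06504.
Reduction = 0.08628 − 0.06504 = 0.021.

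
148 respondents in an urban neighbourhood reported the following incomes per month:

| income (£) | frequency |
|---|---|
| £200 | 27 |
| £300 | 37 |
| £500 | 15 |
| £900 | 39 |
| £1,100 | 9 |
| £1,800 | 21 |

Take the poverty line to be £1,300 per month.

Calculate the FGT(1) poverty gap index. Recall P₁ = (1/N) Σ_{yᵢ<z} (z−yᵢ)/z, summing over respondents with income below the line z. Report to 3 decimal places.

0.499

Below z: 27×£200, 37×£300, 15×£500, 39×£900, 9×£1,100 (q = 127 of N = 148).
Normalized shortfalls: (1300−200)/1300 = 0.8462 (×27); (1300−300)/1300 = 0.7692 (×37); (1300−500)/1300 = 0.6154 (×15); (1300−900)/1300 = 0.3077 (×39); (1300−1100)/1300 = 0.1538 (×9).
Σ = 73.923077. Dividing by the full population N = 148 gives P₁ = 0.499.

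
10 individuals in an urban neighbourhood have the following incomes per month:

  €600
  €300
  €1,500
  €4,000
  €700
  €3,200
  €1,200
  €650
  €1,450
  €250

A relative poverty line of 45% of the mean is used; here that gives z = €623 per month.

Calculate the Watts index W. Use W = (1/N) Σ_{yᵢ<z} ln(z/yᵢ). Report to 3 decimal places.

0.168

Incomes under z: €250, €300, €600 (q = 3 of N = 10).
ln(z/y) terms: ln(623/250) = 0.9131; ln(623/300) = 0.7308; ln(623/600) = 0.0376.
W = 1.681467 / 10 = 0.168.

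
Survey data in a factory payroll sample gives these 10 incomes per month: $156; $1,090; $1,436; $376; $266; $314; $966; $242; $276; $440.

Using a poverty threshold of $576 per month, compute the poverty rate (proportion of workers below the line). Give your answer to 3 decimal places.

7 of the 10 workers have income below $576.
H = 7/10 = 0.700.

0.700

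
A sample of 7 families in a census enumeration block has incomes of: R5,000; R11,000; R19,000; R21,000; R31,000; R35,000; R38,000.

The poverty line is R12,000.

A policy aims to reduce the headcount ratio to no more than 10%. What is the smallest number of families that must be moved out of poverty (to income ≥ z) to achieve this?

2 of the 7 families are poor, so H = 2/7 = 0.286.
A headcount ratio of at most 10% allows at most ⌊0.10 × 7⌋ = 0 poor families.
So at least 2 − 0 = 2 must be lifted.

2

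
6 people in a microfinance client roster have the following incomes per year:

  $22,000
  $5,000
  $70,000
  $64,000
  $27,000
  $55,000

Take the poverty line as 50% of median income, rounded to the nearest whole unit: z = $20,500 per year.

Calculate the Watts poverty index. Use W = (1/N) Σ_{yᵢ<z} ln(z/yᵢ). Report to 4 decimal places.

0.2352

Below z: $5,000 (q = 1 of N = 6).
Log gaps: ln(20500/5000) = 1.4110.
W = 1.410987 / 6 = 0.2352.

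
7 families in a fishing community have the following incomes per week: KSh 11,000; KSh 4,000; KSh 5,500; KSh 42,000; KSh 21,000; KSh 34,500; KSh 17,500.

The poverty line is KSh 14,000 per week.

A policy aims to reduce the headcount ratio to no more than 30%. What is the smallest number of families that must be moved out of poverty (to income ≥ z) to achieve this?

3 of the 7 families are poor, so H = 3/7 = 0.429.
A headcount ratio of at most 30% allows at most ⌊0.30 × 7⌋ = 2 poor families.
So at least 3 − 2 = 1 must be lifted.

1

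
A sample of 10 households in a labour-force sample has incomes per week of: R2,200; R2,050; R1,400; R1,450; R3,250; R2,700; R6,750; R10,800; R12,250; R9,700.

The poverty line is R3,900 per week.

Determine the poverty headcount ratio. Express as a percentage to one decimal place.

6 of the 10 households have income below R3,900.
H = 6/10 = 60.0%.

60.0%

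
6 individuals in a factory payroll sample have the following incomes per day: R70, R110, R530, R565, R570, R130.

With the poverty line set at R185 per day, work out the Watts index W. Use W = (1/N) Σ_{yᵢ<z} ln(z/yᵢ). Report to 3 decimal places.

Below z: R70, R110, R130 (q = 3 of N = 6).
ln(z/y) terms: ln(185/70) = 0.9719; ln(185/110) = 0.5199; ln(185/130) = 0.3528.
W = 1.844557 / 6 = 0.307.

0.307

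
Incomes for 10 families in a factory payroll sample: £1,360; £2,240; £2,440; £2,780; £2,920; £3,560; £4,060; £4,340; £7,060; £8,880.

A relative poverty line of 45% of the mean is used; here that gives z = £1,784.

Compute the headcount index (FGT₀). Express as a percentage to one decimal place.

1 of the 10 families have income below £1,784.
H = 1/10 = 10.0%.

10.0%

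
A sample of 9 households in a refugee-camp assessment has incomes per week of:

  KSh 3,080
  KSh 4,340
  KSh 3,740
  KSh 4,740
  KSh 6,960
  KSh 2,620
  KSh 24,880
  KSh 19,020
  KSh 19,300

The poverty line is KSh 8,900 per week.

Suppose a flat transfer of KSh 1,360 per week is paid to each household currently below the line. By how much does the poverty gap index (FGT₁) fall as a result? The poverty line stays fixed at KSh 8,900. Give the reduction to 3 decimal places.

0.102

Before: below the line — KSh 2,620, KSh 3,080, KSh 3,740, KSh 4,340, KSh 4,740, KSh 6,960; poverty gap index (FGT₁) = 0.34856.
After the KSh 1,360 transfer: below the line — KSh 3,980, KSh 4,440, KSh 5,100, KSh 5,700, KSh 6,100, KSh 8,320; poverty gap index (FGT₁) = 0.24669.
Reduction = 0.34856 − 0.24669 = 0.102.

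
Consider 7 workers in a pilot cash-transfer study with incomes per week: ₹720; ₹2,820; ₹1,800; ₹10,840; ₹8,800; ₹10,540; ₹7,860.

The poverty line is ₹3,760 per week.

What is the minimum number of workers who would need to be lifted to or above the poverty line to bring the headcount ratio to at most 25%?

2

3 of the 7 workers are poor, so H = 3/7 = 0.429.
A headcount ratio of at most 25% allows at most ⌊0.25 × 7⌋ = 1 poor workers.
So at least 3 − 1 = 2 must be lifted.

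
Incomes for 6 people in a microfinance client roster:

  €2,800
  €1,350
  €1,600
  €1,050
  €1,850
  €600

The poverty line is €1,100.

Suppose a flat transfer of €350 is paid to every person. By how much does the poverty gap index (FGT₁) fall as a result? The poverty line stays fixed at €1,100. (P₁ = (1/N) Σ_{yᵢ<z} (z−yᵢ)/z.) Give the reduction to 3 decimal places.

0.061

Before: below the line — €600, €1,050; poverty gap index (FGT₁) = 0.08333.
After the €350 transfer: below the line — €950; poverty gap index (FGT₁) = 0.02273.
Reduction = 0.08333 − 0.02273 = 0.061.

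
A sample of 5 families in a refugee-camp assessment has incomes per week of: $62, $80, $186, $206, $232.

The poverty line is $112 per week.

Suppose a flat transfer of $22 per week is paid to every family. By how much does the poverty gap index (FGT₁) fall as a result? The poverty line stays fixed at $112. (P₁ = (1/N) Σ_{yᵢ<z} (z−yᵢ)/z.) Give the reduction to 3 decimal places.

0.079

Before: below the line — $62, $80; poverty gap index (FGT₁) = 0.14643.
After the $22 transfer: below the line — $84, $102; poverty gap index (FGT₁) = 0.06786.
Reduction = 0.14643 − 0.06786 = 0.079.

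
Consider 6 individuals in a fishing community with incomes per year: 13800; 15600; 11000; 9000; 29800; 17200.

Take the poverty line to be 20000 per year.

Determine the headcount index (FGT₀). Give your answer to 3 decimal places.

0.833

5 of the 6 individuals have income below 20000.
H = 5/6 = 0.833.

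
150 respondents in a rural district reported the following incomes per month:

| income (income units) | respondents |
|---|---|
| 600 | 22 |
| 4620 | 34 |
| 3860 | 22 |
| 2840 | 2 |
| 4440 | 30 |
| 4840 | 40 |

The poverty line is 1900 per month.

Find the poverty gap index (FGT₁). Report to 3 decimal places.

Below z: 22×600 (q = 22 of N = 150).
Relative gaps: (1900−600)/1900 = 0.6842 (×22).
Sum of shortfalls = 15.052632; P₁ averages over all N: 15.052632 / 150 = 0.100.

0.100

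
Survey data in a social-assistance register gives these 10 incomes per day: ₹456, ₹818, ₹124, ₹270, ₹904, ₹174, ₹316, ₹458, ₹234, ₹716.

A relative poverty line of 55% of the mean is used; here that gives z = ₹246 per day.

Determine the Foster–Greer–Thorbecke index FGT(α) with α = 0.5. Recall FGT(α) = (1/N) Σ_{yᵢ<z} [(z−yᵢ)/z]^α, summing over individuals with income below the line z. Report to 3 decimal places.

Below the line: ₹124, ₹174, ₹234 (q = 3 of N = 10).
Relative gaps: (246−124)/246 = 0.4959; (246−174)/246 = 0.2927; (246−234)/246 = 0.0488.
Raised to α = 0.5: 0.70423; 0.54100; 0.22086.
Sum = 1.466091; FGT(0.5) = 1.466091 / 10 = 0.147.

0.147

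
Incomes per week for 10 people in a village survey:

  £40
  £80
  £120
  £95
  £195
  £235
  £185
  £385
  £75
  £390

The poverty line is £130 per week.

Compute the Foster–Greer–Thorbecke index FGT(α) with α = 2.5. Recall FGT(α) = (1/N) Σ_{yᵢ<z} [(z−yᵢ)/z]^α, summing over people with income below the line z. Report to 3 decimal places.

0.065

Below the line: £40, £75, £80, £95, £120 (q = 5 of N = 10).
Shortfall ratios: (130−40)/130 = 0.6923; (130−75)/130 = 0.4231; (130−80)/130 = 0.3846; (130−95)/130 = 0.2692; (130−120)/130 = 0.0769.
Raised to α = 2.5: 0.39879; 0.11643; 0.09174; 0.03761; 0.00164.
Sum = 0.646212; FGT(2.5) = 0.646212 / 10 = 0.065.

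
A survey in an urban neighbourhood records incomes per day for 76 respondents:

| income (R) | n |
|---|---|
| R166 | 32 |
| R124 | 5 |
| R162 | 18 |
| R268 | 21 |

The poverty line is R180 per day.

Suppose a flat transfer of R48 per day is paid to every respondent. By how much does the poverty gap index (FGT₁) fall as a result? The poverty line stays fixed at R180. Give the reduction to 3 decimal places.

0.074

Before: below the line — 5×R124, 18×R162, 32×R166; poverty gap index (FGT₁) = 0.07690.
After the R48 transfer: below the line — 5×R172; poverty gap index (FGT₁) = 0.00292.
Reduction = 0.07690 − 0.00292 = 0.074.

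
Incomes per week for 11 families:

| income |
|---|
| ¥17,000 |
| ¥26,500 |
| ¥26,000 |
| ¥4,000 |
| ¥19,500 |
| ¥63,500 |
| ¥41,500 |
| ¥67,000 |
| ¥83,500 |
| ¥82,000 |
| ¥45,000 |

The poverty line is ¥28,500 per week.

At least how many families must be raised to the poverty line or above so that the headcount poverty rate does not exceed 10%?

Currently q = 5 of N = 11 are below the line (H = 0.455).
A headcount ratio of at most 10% allows at most ⌊0.10 × 11⌋ = 1 poor families.
So at least 5 − 1 = 4 must be lifted.

4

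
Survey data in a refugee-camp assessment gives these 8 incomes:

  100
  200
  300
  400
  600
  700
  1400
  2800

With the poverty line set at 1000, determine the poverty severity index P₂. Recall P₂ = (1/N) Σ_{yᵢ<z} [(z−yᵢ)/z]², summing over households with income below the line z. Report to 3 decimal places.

0.319

Below z: 100, 200, 300, 400, 600, 700 (q = 6 of N = 8).
Shortfall ratios: (1000−100)/1000 = 0.9000; (1000−200)/1000 = 0.8000; (1000−300)/1000 = 0.7000; (1000−400)/1000 = 0.6000; (1000−600)/1000 = 0.4000; (1000−700)/1000 = 0.3000.
Squared: 0.8100; 0.6400; 0.4900; 0.3600; 0.1600; 0.0900.
Sum = 2.550000; P₂ = 2.550000 / 8 = 0.319.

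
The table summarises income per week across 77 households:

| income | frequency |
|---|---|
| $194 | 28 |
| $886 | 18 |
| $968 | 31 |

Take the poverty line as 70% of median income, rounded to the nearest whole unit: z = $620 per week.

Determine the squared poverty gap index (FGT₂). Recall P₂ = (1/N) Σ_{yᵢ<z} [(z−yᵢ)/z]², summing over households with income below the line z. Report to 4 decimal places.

0.1717

Poor units: 28×$194 (q = 28 of N = 77).
Gap ratios (z−y)/z: (620−194)/620 = 0.6871 (×28).
Squared: 0.4721 (×28).
Sum = 13.218855; P₂ = 13.218855 / 77 = 0.1717.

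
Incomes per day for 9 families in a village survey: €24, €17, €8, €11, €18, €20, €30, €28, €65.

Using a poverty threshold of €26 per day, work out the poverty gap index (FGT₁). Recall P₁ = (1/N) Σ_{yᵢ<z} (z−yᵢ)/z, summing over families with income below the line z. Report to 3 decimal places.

0.248

Incomes under z: €8, €11, €17, €18, €20, €24 (q = 6 of N = 9).
Normalized shortfalls: (26−8)/26 = 0.6923; (26−11)/26 = 0.5769; (26−17)/26 = 0.3462; (26−18)/26 = 0.3077; (26−20)/26 = 0.2308; (26−24)/26 = 0.0769.
Sum of shortfalls = 2.230769; P₁ averages over all N: 2.230769 / 9 = 0.248.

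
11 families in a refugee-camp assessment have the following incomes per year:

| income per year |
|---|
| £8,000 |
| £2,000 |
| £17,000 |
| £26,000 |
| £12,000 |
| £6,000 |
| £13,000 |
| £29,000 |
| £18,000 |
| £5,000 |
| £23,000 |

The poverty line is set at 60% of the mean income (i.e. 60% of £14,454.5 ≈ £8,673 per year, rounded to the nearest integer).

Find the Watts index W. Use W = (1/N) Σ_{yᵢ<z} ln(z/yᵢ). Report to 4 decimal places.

0.2243

Incomes under z: £2,000, £5,000, £6,000, £8,000 (q = 4 of N = 11).
Log gaps: ln(8673/2000) = 1.4671; ln(8673/5000) = 0.5508; ln(8673/6000) = 0.3685; ln(8673/8000) = 0.0808.
W = 2.467073 / 11 = 0.2243.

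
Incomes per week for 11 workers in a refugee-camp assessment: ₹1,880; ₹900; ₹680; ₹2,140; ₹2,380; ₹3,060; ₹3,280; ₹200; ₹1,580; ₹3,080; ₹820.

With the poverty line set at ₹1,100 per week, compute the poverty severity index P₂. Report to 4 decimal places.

0.0830

Poor units: ₹200, ₹680, ₹820, ₹900 (q = 4 of N = 11).
Shortfall ratios: (1100−200)/1100 = 0.8182; (1100−680)/1100 = 0.3818; (1100−820)/1100 = 0.2545; (1100−900)/1100 = 0.1818.
Squared: 0.6694; 0.1458; 0.0648; 0.0331.
Sum = 0.913058; P₂ = 0.913058 / 11 = 0.0830.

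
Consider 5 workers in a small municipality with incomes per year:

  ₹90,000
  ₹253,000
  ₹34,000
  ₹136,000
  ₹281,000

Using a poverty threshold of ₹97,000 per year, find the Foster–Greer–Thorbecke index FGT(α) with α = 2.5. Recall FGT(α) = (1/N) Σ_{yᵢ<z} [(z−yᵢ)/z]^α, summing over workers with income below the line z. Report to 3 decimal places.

Incomes under z: ₹34,000, ₹90,000 (q = 2 of N = 5).
Relative gaps: (97000−34000)/97000 = 0.6495; (97000−90000)/97000 = 0.0722.
Raised to α = 2.5: 0.33996; 0.00140.
Sum = 0.341354; FGT(2.5) = 0.341354 / 5 = 0.068.

0.068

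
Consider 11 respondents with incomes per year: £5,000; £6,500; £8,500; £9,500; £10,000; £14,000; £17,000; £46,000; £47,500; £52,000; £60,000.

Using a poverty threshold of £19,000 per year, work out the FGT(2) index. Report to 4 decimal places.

Below z: £5,000, £6,500, £8,500, £9,500, £10,000, £14,000, £17,000 (q = 7 of N = 11).
Gap ratios (z−y)/z: (19000−5000)/19000 = 0.7368; (19000−6500)/19000 = 0.6579; (19000−8500)/19000 = 0.5526; (19000−9500)/19000 = 0.5000; (19000−10000)/19000 = 0.4737; (19000−14000)/19000 = 0.2632; (19000−17000)/19000 = 0.1053.
Squared: 0.5429; 0.4328; 0.3054; 0.2500; 0.2244; 0.0693; 0.0111.
Sum = 1.835873; P₂ = 1.835873 / 11 = 0.1669.

0.1669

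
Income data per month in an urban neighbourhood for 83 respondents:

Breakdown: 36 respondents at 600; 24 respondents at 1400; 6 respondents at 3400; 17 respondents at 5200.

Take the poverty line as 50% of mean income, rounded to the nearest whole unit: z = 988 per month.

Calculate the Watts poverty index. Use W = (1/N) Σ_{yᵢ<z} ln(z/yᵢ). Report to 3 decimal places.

Incomes under z: 36×600 (q = 36 of N = 83).
Log shortfalls: ln(988/600) = 0.4988 (×36).
W = 17.955110 / 83 = 0.216.

0.216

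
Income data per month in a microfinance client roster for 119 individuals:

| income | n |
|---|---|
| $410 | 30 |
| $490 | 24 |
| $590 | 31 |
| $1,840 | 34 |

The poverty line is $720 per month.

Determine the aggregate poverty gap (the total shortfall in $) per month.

Below the line: 30×$410, 24×$490, 31×$590 (q = 85 of N = 119).
Individual gaps: 30×(720−410) = 9300; 24×(720−490) = 5520; 31×(720−590) = 4030.
Aggregate gap = $18,850.

$18,850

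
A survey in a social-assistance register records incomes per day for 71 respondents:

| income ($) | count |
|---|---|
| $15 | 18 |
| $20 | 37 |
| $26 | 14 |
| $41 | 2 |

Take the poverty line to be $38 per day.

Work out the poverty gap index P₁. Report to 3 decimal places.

0.463

Poor units: 18×$15, 37×$20, 14×$26 (q = 69 of N = 71).
Relative gaps: (38−15)/38 = 0.6053 (×18); (38−20)/38 = 0.4737 (×37); (38−26)/38 = 0.3158 (×14).
Sum of shortfalls = 32.842105; P₁ averages over all N: 32.842105 / 71 = 0.463.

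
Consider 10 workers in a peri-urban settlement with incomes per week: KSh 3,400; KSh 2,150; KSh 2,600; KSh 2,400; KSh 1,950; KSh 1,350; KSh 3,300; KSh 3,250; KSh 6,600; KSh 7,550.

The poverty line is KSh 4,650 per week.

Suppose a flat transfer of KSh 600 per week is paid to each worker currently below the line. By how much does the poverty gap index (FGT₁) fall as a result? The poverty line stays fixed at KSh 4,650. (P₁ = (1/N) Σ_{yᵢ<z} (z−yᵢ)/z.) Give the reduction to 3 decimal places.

Before: below the line — KSh 1,350, KSh 1,950, KSh 2,150, KSh 2,400, KSh 2,600, KSh 3,250, KSh 3,300, KSh 3,400; poverty gap index (FGT₁) = 0.36129.
After the KSh 600 transfer: below the line — KSh 1,950, KSh 2,550, KSh 2,750, KSh 3,000, KSh 3,200, KSh 3,850, KSh 3,900, KSh 4,000; poverty gap index (FGT₁) = 0.25806.
Reduction = 0.36129 − 0.25806 = 0.103.

0.103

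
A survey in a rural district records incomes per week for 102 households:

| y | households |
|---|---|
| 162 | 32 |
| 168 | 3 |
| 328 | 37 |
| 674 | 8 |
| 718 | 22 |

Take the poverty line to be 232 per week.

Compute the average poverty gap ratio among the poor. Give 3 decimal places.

Below z: 32×162, 3×168 (q = 35 of N = 102).
Shortfall ratios (z−y)/z: 0.3017 (×32), 0.2759 (×3); sum = 10.482759.
The income-gap ratio divides by q (the poor only): 10.482759 / 35 = 0.300.

0.300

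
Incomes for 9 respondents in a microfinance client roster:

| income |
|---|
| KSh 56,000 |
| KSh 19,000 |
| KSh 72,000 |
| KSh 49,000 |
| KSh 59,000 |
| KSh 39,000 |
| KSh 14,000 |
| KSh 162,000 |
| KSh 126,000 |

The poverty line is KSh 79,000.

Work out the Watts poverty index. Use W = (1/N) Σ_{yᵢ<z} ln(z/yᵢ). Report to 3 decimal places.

Below z: KSh 14,000, KSh 19,000, KSh 39,000, KSh 49,000, KSh 56,000, KSh 59,000, KSh 72,000 (q = 7 of N = 9).
ln(z/y) terms: ln(79000/14000) = 1.7304; ln(79000/19000) = 1.4250; ln(79000/39000) = 0.7059; ln(79000/49000) = 0.4776; ln(79000/56000) = 0.3441; ln(79000/59000) = 0.2919; ln(79000/72000) = 0.0928.
W = 5.067701 / 9 = 0.563.

0.563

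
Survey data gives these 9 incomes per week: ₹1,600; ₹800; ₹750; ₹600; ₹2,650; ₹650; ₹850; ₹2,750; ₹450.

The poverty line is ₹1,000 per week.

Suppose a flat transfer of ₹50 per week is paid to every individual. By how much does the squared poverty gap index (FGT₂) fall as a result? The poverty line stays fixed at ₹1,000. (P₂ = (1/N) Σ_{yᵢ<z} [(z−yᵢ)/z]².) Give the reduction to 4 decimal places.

Before: below the line — ₹450, ₹600, ₹650, ₹750, ₹800, ₹850; squared poverty gap index (FGT₂) = 0.078889.
After the ₹50 transfer: below the line — ₹500, ₹650, ₹700, ₹800, ₹850, ₹900; squared poverty gap index (FGT₂) = 0.059444.
Reduction = 0.078889 − 0.059444 = 0.0194.

0.0194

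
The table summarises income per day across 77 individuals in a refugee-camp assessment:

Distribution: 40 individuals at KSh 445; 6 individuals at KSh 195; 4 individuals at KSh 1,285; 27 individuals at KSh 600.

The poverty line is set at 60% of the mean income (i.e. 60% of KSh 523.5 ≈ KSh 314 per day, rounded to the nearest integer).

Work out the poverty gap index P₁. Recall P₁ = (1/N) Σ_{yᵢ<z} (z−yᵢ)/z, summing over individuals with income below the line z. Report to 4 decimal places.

Incomes under z: 6×KSh 195 (q = 6 of N = 77).
Relative gaps: (314−195)/314 = 0.3790 (×6).
Σ = 2.273885. Dividing by the full population N = 77 gives P₁ = 0.0295.

0.0295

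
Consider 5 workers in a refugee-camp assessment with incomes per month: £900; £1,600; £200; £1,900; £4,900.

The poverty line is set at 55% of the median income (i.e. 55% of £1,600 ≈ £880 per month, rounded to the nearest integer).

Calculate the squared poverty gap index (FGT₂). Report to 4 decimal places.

Below the line: £200 (q = 1 of N = 5).
Gap ratios (z−y)/z: (880−200)/880 = 0.7727.
Squared: 0.5971.
Sum = 0.597107; P₂ = 0.597107 / 5 = 0.1194.

0.1194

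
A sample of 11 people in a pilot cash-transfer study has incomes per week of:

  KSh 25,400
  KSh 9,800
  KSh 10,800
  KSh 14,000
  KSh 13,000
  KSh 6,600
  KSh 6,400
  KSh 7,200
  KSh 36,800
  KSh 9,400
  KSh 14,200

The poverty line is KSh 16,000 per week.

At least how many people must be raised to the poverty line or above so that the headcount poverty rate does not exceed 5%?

Currently q = 9 of N = 11 are below the line (H = 0.818).
A headcount ratio of at most 5% allows at most ⌊0.05 × 11⌋ = 0 poor people.
So at least 9 − 0 = 9 must be lifted.

9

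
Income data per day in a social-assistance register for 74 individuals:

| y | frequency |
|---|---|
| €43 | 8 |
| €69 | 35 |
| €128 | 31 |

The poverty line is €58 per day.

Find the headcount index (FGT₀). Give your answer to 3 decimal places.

8 of the 74 individuals have income below €58.
H = 8/74 = 0.108.

0.108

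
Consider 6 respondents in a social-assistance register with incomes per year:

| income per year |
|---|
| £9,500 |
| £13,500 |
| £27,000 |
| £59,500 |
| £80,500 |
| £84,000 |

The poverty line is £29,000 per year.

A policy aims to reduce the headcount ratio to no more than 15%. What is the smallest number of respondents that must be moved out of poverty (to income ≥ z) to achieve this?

3

Currently q = 3 of N = 6 are below the line (H = 0.500).
A headcount ratio of at most 15% allows at most ⌊0.15 × 6⌋ = 0 poor respondents.
So at least 3 − 0 = 3 must be lifted.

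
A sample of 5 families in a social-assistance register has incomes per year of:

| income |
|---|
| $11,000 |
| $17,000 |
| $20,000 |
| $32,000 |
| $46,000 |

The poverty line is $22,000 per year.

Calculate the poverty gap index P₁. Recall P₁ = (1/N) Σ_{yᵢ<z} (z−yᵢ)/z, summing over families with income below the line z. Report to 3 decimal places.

0.164

Poor units: $11,000, $17,000, $20,000 (q = 3 of N = 5).
Gap ratios (z−y)/z: (22000−11000)/22000 = 0.5000; (22000−17000)/22000 = 0.2273; (22000−20000)/22000 = 0.0909.
Σ = 0.818182. Dividing by the full population N = 5 gives P₁ = 0.164.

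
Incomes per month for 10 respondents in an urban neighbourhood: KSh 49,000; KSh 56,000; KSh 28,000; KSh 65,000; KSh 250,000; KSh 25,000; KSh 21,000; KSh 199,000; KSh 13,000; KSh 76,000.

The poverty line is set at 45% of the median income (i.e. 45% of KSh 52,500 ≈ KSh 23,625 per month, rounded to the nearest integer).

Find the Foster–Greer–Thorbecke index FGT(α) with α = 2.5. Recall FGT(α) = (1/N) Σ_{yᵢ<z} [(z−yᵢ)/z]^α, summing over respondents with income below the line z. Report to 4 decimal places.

Below z: KSh 13,000, KSh 21,000 (q = 2 of N = 10).
Gap ratios (z−y)/z: (23625−13000)/23625 = 0.4497; (23625−21000)/23625 = 0.1111.
Raised to α = 2.5: 0.13564; 0.00412.
Sum = 0.139757; FGT(2.5) = 0.139757 / 10 = 0.0140.

0.0140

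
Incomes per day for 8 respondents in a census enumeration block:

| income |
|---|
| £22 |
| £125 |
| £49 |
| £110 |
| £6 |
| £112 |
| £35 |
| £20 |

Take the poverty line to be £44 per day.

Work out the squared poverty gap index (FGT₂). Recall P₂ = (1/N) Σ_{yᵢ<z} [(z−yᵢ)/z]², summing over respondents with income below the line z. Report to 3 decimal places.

0.167

Below z: £6, £20, £22, £35 (q = 4 of N = 8).
Shortfall ratios: (44−6)/44 = 0.8636; (44−20)/44 = 0.5455; (44−22)/44 = 0.5000; (44−35)/44 = 0.2045.
Squared: 0.7459; 0.2975; 0.2500; 0.0418.
Sum = 1.335227; P₂ = 1.335227 / 8 = 0.167.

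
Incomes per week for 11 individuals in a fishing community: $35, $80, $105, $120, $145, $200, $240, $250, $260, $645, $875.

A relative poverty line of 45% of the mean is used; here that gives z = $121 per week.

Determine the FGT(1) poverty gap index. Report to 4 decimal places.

0.1082

Below the line: $35, $80, $105, $120 (q = 4 of N = 11).
Relative gaps: (121−35)/121 = 0.7107; (121−80)/121 = 0.3388; (121−105)/121 = 0.1322; (121−120)/121 = 0.0083.
Sum of shortfalls = 1.190083; P₁ averages over all N: 1.190083 / 11 = 0.1082.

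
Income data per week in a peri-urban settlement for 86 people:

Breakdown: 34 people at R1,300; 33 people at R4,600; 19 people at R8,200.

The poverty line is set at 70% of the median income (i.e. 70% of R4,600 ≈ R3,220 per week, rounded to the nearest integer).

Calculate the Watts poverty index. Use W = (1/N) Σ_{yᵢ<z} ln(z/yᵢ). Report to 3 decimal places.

Below z: 34×R1,300 (q = 34 of N = 86).
Log shortfalls: ln(3220/1300) = 0.9070 (×34).
W = 30.838581 / 86 = 0.359.

0.359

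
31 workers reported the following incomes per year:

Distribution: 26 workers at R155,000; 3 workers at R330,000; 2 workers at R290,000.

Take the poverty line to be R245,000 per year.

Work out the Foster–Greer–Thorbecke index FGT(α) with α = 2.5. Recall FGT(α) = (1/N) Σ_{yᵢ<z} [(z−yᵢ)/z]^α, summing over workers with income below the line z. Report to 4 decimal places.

Poor units: 26×R155,000 (q = 26 of N = 31).
Gap ratios (z−y)/z: (245000−155000)/245000 = 0.3673 (×26).
Raised to α = 2.5: 0.08179 (×26).
Sum = 2.126495; FGT(2.5) = 2.126495 / 31 = 0.0686.

0.0686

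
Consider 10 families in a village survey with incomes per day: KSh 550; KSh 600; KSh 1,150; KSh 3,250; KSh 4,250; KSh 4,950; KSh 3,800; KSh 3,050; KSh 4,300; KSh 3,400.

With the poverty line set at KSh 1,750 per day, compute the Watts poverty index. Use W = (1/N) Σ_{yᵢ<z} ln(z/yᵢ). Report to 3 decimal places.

Below the line: KSh 550, KSh 600, KSh 1,150 (q = 3 of N = 10).
Log shortfalls: ln(1750/550) = 1.1575; ln(1750/600) = 1.0704; ln(1750/1150) = 0.4199.
W = 2.647748 / 10 = 0.265.

0.265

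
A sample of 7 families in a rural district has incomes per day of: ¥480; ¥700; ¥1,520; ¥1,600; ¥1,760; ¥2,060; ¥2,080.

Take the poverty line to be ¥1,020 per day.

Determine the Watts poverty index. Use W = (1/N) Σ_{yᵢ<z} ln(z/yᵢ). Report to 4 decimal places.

0.1615

Below the line: ¥480, ¥700 (q = 2 of N = 7).
Log shortfalls: ln(1020/480) = 0.7538; ln(1020/700) = 0.3765.
W = 1.130249 / 7 = 0.1615.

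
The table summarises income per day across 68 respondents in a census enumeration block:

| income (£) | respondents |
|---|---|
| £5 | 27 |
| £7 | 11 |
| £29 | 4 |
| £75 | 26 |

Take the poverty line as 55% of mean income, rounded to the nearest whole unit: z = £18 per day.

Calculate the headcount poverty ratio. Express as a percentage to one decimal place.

55.9%

38 of the 68 respondents have income below £18.
H = 38/68 = 55.9%.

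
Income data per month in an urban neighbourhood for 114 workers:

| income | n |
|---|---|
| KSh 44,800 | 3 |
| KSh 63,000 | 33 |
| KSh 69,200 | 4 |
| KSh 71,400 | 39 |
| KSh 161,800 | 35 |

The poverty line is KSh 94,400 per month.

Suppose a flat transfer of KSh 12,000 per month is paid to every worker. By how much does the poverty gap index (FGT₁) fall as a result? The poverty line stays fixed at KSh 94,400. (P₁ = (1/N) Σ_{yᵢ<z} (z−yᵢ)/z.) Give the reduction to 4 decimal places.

Before: below the line — 3×KSh 44,800, 33×KSh 63,000, 4×KSh 69,200, 39×KSh 71,400; poverty gap index (FGT₁) = 0.202832.
After the KSh 12,000 transfer: below the line — 3×KSh 56,800, 33×KSh 75,000, 4×KSh 81,200, 39×KSh 83,400; poverty gap index (FGT₁) = 0.114741.
Reduction = 0.202832 − 0.114741 = 0.0881.

0.0881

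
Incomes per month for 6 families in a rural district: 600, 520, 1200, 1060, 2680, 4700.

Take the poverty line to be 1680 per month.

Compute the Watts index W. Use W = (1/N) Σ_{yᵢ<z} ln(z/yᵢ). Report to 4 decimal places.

0.4999

Incomes under z: 520, 600, 1060, 1200 (q = 4 of N = 6).
Log gaps: ln(1680/520) = 1.1727; ln(1680/600) = 1.0296; ln(1680/1060) = 0.4605; ln(1680/1200) = 0.3365.
W = 2.999337 / 6 = 0.4999.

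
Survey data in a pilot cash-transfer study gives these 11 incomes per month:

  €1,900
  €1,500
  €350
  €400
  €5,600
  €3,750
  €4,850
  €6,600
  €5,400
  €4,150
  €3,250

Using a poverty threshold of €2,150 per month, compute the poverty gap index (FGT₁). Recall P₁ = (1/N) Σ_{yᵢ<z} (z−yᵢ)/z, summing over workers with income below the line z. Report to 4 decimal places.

Incomes under z: €350, €400, €1,500, €1,900 (q = 4 of N = 11).
Normalized shortfalls: (2150−350)/2150 = 0.8372; (2150−400)/2150 = 0.8140; (2150−1500)/2150 = 0.3023; (2150−1900)/2150 = 0.1163.
Sum of shortfalls = 2.069767; P₁ averages over all N: 2.069767 / 11 = 0.1882.

0.1882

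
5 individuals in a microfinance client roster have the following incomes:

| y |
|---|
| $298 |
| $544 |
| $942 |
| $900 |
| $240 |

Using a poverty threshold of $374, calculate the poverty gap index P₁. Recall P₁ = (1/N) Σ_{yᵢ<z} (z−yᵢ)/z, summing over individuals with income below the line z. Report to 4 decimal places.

0.1123

Below the line: $240, $298 (q = 2 of N = 5).
Relative gaps: (374−240)/374 = 0.3583; (374−298)/374 = 0.2032.
Σ = 0.561497. Dividing by the full population N = 5 gives P₁ = 0.1123.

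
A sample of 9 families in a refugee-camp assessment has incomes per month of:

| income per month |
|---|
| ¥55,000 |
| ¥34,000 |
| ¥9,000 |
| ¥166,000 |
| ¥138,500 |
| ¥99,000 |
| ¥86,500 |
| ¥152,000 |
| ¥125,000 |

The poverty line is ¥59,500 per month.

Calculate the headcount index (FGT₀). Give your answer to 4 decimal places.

3 of the 9 families have income below ¥59,500.
H = 3/9 = 0.3333.

0.3333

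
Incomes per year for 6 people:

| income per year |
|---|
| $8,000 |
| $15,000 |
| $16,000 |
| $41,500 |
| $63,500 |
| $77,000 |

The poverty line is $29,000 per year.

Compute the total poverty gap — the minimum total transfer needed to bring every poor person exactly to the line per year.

Incomes under z: $8,000, $15,000, $16,000 (q = 3 of N = 6).
Individual gaps: 29000−8000 = 21000; 29000−15000 = 14000; 29000−16000 = 13000.
Aggregate gap = $48,000.

$48,000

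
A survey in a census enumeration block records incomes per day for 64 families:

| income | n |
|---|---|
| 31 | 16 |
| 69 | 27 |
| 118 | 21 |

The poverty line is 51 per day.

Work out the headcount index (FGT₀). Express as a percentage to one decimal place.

25.0%

16 of the 64 families have income below 51.
H = 16/64 = 25.0%.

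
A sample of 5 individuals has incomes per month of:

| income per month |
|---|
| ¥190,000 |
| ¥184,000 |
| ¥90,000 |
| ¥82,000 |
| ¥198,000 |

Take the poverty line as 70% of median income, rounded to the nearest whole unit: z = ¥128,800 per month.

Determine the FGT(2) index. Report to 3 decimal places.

Below the line: ¥82,000, ¥90,000 (q = 2 of N = 5).
Normalized shortfalls: (128800−82000)/128800 = 0.3634; (128800−90000)/128800 = 0.3012.
Squared: 0.1320; 0.0907.
Sum = 0.222773; P₂ = 0.222773 / 5 = 0.045.

0.045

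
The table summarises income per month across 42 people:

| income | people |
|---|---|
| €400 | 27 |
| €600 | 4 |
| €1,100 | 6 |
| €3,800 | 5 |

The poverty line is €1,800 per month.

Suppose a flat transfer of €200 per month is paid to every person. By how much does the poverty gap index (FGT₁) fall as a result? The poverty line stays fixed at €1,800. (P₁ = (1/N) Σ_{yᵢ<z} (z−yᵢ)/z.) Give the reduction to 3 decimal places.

0.098

Before: below the line — 27×€400, 4×€600, 6×€1,100; poverty gap index (FGT₁) = 0.61905.
After the €200 transfer: below the line — 27×€600, 4×€800, 6×€1,300; poverty gap index (FGT₁) = 0.52116.
Reduction = 0.61905 − 0.52116 = 0.098.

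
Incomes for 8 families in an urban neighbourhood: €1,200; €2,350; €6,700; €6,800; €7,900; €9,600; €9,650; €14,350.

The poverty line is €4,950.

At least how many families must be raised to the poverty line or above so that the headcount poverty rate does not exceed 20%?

Currently q = 2 of N = 8 are below the line (H = 0.250).
A headcount ratio of at most 20% allows at most ⌊0.20 × 8⌋ = 1 poor families.
So at least 2 − 1 = 1 must be lifted.

1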